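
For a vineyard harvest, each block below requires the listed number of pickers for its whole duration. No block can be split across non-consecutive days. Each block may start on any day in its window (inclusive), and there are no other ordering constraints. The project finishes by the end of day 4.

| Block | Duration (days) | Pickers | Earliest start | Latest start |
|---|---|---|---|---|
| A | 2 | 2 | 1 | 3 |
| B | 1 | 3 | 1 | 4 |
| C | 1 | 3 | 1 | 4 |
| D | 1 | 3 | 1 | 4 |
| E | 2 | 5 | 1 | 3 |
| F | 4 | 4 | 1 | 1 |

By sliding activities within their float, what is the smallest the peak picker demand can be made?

Early-start (A@1, B@1, C@1, D@1, E@1, F@1) gives peak 20: d1:20  d2:11  d3:4  d4:4.
Shift C→4, D→4, E→2.
Schedule A@1, B@1, C@4, D@4, E@2, F@1: d1:9  d2:11  d3:9  d4:10 — peak 11.

11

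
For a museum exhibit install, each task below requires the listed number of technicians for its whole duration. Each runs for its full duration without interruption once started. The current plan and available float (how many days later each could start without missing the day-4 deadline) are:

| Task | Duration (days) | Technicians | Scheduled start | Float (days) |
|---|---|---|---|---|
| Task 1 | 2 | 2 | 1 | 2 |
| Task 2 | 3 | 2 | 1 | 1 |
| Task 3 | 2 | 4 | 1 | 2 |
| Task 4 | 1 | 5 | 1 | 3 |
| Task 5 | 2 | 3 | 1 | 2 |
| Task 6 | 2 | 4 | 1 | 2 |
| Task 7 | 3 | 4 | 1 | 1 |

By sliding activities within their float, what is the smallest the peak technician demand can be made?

13

Early-start (Task 1@1, Task 2@1, Task 3@1, Task 4@1, Task 5@1, Task 6@1, Task 7@1) gives peak 24: d1:24  d2:19  d3:6  d4:0.
Shift Task 5→3, Task 6→3, Task 7→2.
Schedule Task 1@1, Task 2@1, Task 3@1, Task 4@1, Task 5@3, Task 6@3, Task 7@2: d1:13  d2:12  d3:13  d4:11 — peak 13.
Total technician-days = 49 over 4 days ⇒ peak ≥ ⌈49/4⌉ = 13, so 13 is optimal.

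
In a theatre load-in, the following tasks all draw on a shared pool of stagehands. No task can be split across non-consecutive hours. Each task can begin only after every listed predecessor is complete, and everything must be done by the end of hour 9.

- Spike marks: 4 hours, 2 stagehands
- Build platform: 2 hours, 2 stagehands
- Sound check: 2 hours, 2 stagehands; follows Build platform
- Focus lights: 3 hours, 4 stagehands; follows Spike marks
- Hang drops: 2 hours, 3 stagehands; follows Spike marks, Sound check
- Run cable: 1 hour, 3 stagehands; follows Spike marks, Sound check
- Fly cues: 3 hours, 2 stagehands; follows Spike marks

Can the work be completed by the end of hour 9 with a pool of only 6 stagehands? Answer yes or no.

yes

Schedule Spike marks@1, Build platform@1, Sound check@3, Focus lights@5, Hang drops@8, Run cable@8, Fly cues@5: h1:4  h2:4  h3:4  h4:4  h5:6  h6:6  h7:6  h8:6  h9:3 — peak 6 ≤ 6.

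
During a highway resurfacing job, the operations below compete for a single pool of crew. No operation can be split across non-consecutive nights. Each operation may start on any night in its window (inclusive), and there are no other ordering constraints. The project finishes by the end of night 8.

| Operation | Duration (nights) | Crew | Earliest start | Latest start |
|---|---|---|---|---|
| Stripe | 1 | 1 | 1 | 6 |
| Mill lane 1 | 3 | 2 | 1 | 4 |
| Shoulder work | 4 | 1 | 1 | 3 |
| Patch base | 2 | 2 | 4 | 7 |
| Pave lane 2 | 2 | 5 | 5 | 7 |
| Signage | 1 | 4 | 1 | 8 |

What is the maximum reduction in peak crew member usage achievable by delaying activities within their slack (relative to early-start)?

3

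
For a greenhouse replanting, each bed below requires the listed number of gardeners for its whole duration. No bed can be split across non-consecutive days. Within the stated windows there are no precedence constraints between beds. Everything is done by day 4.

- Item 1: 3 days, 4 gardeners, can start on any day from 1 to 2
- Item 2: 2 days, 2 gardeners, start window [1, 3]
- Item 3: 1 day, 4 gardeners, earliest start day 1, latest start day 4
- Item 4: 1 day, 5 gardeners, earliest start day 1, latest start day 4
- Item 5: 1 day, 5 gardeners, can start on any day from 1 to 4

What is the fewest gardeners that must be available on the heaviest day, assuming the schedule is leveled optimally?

Early-start (Item 1@1, Item 2@1, Item 3@1, Item 4@1, Item 5@1) gives peak 20: d1:20  d2:6  d3:4  d4:0.
Shift Item 3→4, Item 4→3, Item 5→4.
Schedule Item 1@1, Item 2@1, Item 3@4, Item 4@3, Item 5@4: d1:6  d2:6  d3:9  d4:9 — peak 9.

9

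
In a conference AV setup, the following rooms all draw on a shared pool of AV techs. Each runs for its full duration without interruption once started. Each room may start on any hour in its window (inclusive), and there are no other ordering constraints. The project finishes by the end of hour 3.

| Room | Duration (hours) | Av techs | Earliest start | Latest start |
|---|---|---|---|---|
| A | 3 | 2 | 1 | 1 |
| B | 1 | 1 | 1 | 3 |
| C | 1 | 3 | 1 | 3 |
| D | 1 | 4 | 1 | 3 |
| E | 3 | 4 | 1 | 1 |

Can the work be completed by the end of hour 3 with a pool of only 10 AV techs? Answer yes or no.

yes

Schedule A@1, B@1, C@1, D@2, E@1: h1:10  h2:10  h3:6 — peak 10 ≤ 10.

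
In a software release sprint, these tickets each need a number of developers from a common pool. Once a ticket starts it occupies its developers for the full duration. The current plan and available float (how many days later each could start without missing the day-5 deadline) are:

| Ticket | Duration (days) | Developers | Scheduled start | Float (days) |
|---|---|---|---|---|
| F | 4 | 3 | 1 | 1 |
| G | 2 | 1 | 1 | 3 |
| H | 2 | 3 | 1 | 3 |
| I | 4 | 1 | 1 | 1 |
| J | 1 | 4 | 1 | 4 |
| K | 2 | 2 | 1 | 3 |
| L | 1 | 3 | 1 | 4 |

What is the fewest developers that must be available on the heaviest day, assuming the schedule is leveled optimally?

Early-start (F@1, G@1, H@1, I@1, J@1, K@1, L@1) gives peak 17: d1:17  d2:10  d3:4  d4:4  d5:0.
Shift H→3, J→5, L→5.
Schedule F@1, G@1, H@3, I@1, J@5, K@1, L@5: d1:7  d2:7  d3:7  d4:7  d5:7 — peak 7.
Total developer-days = 35 over 5 days ⇒ peak ≥ ⌈35/5⌉ = 7, so 7 is optimal.

7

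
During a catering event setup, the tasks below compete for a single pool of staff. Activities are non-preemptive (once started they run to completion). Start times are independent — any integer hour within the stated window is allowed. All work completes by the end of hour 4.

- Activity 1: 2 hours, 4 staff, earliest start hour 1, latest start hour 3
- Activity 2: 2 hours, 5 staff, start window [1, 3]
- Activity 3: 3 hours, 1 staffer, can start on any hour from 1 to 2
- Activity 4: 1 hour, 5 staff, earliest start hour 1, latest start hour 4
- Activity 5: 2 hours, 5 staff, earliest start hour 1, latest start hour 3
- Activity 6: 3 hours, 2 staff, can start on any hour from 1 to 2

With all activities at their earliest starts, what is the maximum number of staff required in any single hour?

22

Early-start schedule: Activity 1@1, Activity 2@1, Activity 3@1, Activity 4@1, Activity 5@1, Activity 6@1.
Load per hour: hour 1: 22, hour 2: 17, hour 3: 3, hour 4: 0.
Peak is 22.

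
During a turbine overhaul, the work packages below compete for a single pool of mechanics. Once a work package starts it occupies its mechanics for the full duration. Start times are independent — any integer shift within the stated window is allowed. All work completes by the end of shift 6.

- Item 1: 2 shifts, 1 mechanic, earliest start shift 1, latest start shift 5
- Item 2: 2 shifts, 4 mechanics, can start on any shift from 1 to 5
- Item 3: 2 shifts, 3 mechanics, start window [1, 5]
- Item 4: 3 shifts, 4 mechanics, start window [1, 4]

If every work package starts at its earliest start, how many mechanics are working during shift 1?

12

At early start, shift 1 has: Item 1, Item 2, Item 3, Item 4.
Demand: 1 + 4 + 3 + 4 = 12.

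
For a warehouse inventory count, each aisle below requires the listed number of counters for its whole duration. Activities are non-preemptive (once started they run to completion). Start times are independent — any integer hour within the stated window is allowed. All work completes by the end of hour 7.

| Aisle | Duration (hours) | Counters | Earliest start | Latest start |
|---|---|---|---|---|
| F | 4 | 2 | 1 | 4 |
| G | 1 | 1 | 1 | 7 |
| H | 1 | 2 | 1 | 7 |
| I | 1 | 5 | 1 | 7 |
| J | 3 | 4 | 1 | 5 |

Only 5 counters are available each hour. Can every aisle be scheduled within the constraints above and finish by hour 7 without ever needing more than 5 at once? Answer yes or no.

The minimum achievable peak is 6; 5 < 6, so no feasible schedule stays within the cap.

no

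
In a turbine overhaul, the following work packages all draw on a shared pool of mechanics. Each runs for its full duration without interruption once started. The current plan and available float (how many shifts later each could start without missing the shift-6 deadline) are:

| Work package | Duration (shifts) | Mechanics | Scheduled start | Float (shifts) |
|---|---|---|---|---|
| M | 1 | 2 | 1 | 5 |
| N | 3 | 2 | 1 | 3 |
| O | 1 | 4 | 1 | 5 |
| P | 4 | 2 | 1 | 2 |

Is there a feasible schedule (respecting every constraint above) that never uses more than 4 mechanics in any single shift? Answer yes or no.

yes

Schedule M@1, N@1, O@6, P@2: s1:4  s2:4  s3:4  s4:2  s5:2  s6:4 — peak 4 ≤ 4.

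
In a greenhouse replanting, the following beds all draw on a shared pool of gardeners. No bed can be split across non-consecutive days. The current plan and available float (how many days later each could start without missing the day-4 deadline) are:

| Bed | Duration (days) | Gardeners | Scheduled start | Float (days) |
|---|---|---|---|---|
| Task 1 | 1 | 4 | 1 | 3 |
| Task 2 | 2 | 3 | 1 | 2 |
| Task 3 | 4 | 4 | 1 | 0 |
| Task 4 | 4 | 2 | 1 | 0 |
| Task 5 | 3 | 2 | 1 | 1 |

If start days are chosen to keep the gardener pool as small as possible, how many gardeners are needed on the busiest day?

11

Early-start (Task 1@1, Task 2@1, Task 3@1, Task 4@1, Task 5@1) gives peak 15: d1:15  d2:11  d3:8  d4:6.
Shift Task 2→2, Task 5→2.
Schedule Task 1@1, Task 2@2, Task 3@1, Task 4@1, Task 5@2: d1:10  d2:11  d3:11  d4:8 — peak 11.
No arrangement of the 24 feasible schedules does better.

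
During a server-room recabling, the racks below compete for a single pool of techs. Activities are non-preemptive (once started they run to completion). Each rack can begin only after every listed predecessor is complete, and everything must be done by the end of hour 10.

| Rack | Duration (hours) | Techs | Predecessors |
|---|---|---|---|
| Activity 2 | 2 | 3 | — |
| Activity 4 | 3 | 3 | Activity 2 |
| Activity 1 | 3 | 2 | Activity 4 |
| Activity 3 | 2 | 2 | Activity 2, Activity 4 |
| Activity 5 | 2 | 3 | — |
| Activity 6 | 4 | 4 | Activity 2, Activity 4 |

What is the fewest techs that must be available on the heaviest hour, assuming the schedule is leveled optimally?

Early-start (Activity 2@1, Activity 4@3, Activity 1@6, Activity 3@6, Activity 5@1, Activity 6@6) gives peak 8: h1:6  h2:6  h3:3  h4:3  h5:3  h6:8  h7:8  h8:6  h9:4  h10:0.
Shift Activity 3→9.
Schedule Activity 2@1, Activity 4@3, Activity 1@6, Activity 3@9, Activity 5@1, Activity 6@6: h1:6  h2:6  h3:3  h4:3  h5:3  h6:6  h7:6  h8:6  h9:6  h10:2 — peak 6.

6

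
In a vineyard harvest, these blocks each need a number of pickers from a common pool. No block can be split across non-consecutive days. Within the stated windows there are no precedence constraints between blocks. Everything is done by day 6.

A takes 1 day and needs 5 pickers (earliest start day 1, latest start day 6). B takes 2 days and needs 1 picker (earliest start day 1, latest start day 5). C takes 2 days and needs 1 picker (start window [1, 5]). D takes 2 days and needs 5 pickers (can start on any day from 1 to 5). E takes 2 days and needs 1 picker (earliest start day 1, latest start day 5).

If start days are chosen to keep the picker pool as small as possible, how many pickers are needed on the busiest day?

5

Early-start (A@1, B@1, C@1, D@1, E@1) gives peak 13: d1:13  d2:8  d3:0  d4:0  d5:0  d6:0.
Shift B→2, C→2, D→4, E→2.
Schedule A@1, B@2, C@2, D@4, E@2: d1:5  d2:3  d3:3  d4:5  d5:5  d6:0 — peak 5.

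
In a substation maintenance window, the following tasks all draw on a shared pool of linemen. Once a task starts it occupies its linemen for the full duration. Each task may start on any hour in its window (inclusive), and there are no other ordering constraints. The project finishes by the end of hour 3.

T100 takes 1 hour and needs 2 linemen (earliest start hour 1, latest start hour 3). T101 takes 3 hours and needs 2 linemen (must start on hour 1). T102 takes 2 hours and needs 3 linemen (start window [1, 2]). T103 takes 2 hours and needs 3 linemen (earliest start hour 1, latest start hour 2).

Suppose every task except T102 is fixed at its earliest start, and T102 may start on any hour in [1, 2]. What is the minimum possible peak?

8

T102@1: h1:10  h2:8  h3:2 → peak 10
T102@2: h1:7  h2:8  h3:5 → peak 8
Best is T102@2, peak 8.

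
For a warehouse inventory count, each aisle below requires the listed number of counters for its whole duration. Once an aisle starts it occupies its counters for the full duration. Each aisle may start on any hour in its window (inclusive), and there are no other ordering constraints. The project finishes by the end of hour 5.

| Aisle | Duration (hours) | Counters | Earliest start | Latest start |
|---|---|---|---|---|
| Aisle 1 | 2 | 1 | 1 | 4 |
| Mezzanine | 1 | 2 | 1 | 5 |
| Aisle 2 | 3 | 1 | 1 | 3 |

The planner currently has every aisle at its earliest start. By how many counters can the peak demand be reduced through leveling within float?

2

Early-start peak: h1:4  h2:2  h3:1  h4:0  h5:0 ⇒ 4.
Leveled (Aisle 1@1, Mezzanine@4, Aisle 2@1): h1:2  h2:2  h3:1  h4:2  h5:0 ⇒ 2.
Reduction 4 − 2 = 2.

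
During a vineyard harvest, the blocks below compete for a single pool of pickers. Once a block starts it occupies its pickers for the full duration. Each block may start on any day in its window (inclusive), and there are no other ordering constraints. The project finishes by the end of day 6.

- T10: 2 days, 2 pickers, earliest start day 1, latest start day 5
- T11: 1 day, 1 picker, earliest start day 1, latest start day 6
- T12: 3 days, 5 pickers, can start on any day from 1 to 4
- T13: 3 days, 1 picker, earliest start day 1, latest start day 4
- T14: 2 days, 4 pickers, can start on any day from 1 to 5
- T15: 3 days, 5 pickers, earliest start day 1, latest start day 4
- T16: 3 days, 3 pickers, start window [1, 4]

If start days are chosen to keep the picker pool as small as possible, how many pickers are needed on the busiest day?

10

Early-start (T10@1, T11@1, T12@1, T13@1, T14@1, T15@1, T16@1) gives peak 21: d1:21  d2:20  d3:14  d4:0  d5:0  d6:0.
Shift T13→3, T14→5, T15→4, T16→2.
Schedule T10@1, T11@1, T12@1, T13@3, T14@5, T15@4, T16@2: d1:8  d2:10  d3:9  d4:9  d5:10  d6:9 — peak 10.
Total picker-days = 55 over 6 days ⇒ peak ≥ ⌈55/6⌉ = 10, so 10 is optimal.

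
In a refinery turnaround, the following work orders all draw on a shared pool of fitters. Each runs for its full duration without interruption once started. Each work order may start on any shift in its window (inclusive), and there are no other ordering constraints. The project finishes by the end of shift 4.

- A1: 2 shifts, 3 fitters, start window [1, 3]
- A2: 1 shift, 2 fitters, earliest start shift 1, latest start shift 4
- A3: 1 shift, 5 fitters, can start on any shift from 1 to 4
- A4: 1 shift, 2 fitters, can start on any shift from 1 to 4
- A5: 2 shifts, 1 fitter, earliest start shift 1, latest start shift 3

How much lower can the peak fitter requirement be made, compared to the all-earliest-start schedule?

8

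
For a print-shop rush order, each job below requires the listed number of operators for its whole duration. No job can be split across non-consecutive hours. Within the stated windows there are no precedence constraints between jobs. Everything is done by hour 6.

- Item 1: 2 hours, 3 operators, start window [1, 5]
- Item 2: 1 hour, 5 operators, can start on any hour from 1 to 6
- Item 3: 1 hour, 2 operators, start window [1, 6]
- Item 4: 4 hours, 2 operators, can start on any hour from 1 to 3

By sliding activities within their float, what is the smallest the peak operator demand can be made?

5

Early-start (Item 1@1, Item 2@1, Item 3@1, Item 4@1) gives peak 12: h1:12  h2:5  h3:2  h4:2  h5:0  h6:0.
Shift Item 2→5, Item 3→3.
Schedule Item 1@1, Item 2@5, Item 3@3, Item 4@1: h1:5  h2:5  h3:4  h4:2  h5:5  h6:0 — peak 5.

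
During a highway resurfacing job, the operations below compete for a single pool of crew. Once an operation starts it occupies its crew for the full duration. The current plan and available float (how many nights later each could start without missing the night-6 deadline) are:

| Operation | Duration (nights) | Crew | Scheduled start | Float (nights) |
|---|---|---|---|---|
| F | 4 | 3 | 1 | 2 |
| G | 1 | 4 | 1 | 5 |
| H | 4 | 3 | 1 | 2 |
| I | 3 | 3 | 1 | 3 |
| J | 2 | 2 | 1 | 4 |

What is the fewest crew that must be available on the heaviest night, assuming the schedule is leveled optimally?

9

Early-start (F@1, G@1, H@1, I@1, J@1) gives peak 15: n1:15  n2:11  n3:9  n4:6  n5:0  n6:0.
Shift H→2, I→2, J→5.
Schedule F@1, G@1, H@2, I@2, J@5: n1:7  n2:9  n3:9  n4:9  n5:5  n6:2 — peak 9.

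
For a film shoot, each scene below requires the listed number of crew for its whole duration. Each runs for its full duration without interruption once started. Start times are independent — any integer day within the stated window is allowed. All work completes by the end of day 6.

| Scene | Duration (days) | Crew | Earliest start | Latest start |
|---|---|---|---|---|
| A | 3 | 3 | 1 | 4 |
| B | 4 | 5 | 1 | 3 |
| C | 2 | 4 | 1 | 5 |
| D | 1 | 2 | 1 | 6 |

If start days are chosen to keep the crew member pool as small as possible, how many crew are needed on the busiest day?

Early-start (A@1, B@1, C@1, D@1) gives peak 14: d1:14  d2:12  d3:8  d4:5  d5:0  d6:0.
Shift C→5, D→4.
Schedule A@1, B@1, C@5, D@4: d1:8  d2:8  d3:8  d4:7  d5:4  d6:4 — peak 8.

8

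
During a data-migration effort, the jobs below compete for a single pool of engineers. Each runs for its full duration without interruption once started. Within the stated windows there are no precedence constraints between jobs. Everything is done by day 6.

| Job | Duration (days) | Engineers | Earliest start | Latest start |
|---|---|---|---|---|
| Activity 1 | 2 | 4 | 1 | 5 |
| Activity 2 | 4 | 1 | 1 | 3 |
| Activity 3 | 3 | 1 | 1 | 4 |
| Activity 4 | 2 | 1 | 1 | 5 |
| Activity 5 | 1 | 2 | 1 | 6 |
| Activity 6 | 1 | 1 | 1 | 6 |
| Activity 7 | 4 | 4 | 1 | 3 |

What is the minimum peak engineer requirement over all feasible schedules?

6

Early-start (Activity 1@1, Activity 2@1, Activity 3@1, Activity 4@1, Activity 5@1, Activity 6@1, Activity 7@1) gives peak 14: d1:14  d2:11  d3:6  d4:5  d5:0  d6:0.
Shift Activity 4→4, Activity 5→6, Activity 6→5, Activity 7→3.
Schedule Activity 1@1, Activity 2@1, Activity 3@1, Activity 4@4, Activity 5@6, Activity 6@5, Activity 7@3: d1:6  d2:6  d3:6  d4:6  d5:6  d6:6 — peak 6.
Total engineer-days = 36 over 6 days ⇒ peak ≥ ⌈36/6⌉ = 6, so 6 is optimal.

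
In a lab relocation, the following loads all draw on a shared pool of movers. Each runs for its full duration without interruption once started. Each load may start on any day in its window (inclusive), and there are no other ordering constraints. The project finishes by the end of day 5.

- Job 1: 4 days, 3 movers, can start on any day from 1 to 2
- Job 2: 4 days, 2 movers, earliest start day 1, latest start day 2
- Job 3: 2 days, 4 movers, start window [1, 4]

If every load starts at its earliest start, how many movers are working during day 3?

At early start, day 3 has: Job 1, Job 2.
Demand: 3 + 2 = 5.

5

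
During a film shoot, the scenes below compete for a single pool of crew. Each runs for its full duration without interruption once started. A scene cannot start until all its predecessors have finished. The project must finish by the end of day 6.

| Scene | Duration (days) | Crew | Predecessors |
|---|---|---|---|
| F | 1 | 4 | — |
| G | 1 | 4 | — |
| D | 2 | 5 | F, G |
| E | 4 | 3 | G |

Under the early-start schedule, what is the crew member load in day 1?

8

At early start, day 1 has: F, G.
Demand: 4 + 4 = 8.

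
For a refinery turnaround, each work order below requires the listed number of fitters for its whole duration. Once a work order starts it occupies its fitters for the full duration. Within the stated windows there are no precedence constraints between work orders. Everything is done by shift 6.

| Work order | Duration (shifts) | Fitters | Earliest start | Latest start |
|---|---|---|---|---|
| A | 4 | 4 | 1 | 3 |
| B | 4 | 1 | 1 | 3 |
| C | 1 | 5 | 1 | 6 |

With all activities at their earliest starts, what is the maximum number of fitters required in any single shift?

Early-start schedule: A@1, B@1, C@1.
Load per shift: shift 1: 10, shift 2: 5, shift 3: 5, shift 4: 5, shift 5: 0, shift 6: 0.
Peak is 10.

10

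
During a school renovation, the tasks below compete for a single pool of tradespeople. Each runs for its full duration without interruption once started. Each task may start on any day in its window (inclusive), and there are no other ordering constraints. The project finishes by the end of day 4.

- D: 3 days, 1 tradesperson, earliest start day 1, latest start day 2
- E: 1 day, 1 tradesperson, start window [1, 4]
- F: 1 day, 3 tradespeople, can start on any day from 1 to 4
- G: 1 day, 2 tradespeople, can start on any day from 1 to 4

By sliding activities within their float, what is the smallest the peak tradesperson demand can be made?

Early-start (D@1, E@1, F@1, G@1) gives peak 7: d1:7  d2:1  d3:1  d4:0.
Shift F→4, G→2.
Schedule D@1, E@1, F@4, G@2: d1:2  d2:3  d3:1  d4:3 — peak 3.
Total tradesperson-days = 9 over 4 days ⇒ peak ≥ ⌈9/4⌉ = 3, so 3 is optimal.

3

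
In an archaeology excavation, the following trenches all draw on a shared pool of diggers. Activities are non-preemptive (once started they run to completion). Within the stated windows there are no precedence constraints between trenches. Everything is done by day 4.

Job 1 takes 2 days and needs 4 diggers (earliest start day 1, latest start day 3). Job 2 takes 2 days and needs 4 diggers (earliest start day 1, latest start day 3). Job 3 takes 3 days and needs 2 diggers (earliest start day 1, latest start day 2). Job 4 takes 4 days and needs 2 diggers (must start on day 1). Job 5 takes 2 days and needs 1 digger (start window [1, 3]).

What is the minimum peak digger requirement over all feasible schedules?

9

Early-start (Job 1@1, Job 2@1, Job 3@1, Job 4@1, Job 5@1) gives peak 13: d1:13  d2:13  d3:4  d4:2.
Shift Job 2→3.
Schedule Job 1@1, Job 2@3, Job 3@1, Job 4@1, Job 5@1: d1:9  d2:9  d3:8  d4:6 — peak 9.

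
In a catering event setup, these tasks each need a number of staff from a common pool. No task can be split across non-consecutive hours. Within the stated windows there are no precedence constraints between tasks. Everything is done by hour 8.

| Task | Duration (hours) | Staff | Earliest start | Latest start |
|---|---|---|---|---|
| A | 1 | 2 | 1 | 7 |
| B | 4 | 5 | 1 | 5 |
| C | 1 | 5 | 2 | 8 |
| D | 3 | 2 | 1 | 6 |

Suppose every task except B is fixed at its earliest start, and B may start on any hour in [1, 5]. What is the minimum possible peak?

7

B@1: h1:9  h2:12  h3:7  h4:5  h5:0  h6:0  h7:0  h8:0 → peak 12
B@2: h1:4  h2:12  h3:7  h4:5  h5:5  h6:0  h7:0  h8:0 → peak 12
B@3: h1:4  h2:7  h3:7  h4:5  h5:5  h6:5  h7:0  h8:0 → peak 7
B@4: h1:4  h2:7  h3:2  h4:5  h5:5  h6:5  h7:5  h8:0 → peak 7
B@5: h1:4  h2:7  h3:2  h4:0  h5:5  h6:5  h7:5  h8:5 → peak 7
Best is B@3, peak 7.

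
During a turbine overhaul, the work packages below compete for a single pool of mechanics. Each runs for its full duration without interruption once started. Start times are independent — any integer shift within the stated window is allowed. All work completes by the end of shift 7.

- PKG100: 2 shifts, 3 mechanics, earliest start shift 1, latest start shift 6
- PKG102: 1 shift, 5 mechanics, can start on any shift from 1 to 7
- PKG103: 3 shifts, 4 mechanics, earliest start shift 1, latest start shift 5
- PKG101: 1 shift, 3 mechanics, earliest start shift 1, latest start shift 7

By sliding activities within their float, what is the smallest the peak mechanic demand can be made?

Early-start (PKG100@1, PKG102@1, PKG103@1, PKG101@1) gives peak 15: s1:15  s2:7  s3:4  s4:0  s5:0  s6:0  s7:0.
Shift PKG102→3, PKG103→4, PKG101→7.
Schedule PKG100@1, PKG102@3, PKG103@4, PKG101@7: s1:3  s2:3  s3:5  s4:4  s5:4  s6:4  s7:3 — peak 5.

5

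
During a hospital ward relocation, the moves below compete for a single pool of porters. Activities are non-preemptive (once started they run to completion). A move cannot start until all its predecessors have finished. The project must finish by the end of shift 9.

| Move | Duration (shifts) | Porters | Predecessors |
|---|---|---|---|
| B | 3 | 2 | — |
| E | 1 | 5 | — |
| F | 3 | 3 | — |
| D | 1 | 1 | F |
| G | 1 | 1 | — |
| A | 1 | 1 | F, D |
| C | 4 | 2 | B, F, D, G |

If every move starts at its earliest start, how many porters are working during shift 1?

At early start, shift 1 has: B, E, F, G.
Demand: 2 + 5 + 3 + 1 = 11.

11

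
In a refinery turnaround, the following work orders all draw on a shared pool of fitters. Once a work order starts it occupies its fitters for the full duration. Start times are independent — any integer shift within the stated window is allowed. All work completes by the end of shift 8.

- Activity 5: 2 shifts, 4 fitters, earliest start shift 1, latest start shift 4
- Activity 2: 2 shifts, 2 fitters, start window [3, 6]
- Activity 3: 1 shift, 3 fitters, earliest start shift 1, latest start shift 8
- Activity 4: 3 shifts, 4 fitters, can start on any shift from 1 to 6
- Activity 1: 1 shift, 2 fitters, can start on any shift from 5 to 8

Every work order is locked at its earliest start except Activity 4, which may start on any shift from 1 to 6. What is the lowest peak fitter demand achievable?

7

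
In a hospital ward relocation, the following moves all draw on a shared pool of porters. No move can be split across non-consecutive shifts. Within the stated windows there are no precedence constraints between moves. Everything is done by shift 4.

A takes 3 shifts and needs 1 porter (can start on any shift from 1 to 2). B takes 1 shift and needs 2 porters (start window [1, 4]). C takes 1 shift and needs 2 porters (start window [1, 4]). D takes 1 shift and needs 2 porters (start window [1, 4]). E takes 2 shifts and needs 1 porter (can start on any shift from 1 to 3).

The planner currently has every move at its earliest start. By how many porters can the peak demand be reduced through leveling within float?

Early-start peak: s1:8  s2:2  s3:1  s4:0 ⇒ 8.
Leveled (A@1, B@1, C@2, D@4, E@3): s1:3  s2:3  s3:2  s4:3 ⇒ 3.
Reduction 8 − 3 = 5.

5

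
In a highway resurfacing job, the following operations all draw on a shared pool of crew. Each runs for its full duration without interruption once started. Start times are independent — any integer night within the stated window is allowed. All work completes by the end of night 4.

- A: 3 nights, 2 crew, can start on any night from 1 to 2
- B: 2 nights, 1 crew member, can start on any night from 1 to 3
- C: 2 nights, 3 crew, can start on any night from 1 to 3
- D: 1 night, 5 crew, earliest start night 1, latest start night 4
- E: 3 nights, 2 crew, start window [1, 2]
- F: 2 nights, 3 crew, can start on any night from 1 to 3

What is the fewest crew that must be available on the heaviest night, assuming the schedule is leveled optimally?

8

Early-start (A@1, B@1, C@1, D@1, E@1, F@1) gives peak 16: n1:16  n2:11  n3:4  n4:0.
Shift D→4, F→3.
Schedule A@1, B@1, C@1, D@4, E@1, F@3: n1:8  n2:8  n3:7  n4:8 — peak 8.
Total crew member-nights = 31 over 4 nights ⇒ peak ≥ ⌈31/4⌉ = 8, so 8 is optimal.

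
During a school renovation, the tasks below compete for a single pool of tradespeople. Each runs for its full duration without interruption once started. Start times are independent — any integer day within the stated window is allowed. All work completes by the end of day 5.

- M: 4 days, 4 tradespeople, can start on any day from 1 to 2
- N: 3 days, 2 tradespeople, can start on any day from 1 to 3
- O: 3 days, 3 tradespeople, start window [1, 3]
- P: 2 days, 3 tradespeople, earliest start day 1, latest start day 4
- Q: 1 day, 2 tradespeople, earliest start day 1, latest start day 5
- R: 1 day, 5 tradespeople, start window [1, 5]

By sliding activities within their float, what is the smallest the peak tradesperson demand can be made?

9

Early-start (M@1, N@1, O@1, P@1, Q@1, R@1) gives peak 19: d1:19  d2:12  d3:9  d4:4  d5:0.
Shift P→4, Q→4, R→5.
Schedule M@1, N@1, O@1, P@4, Q@4, R@5: d1:9  d2:9  d3:9  d4:9  d5:8 — peak 9.
Total tradesperson-days = 44 over 5 days ⇒ peak ≥ ⌈44/5⌉ = 9, so 9 is optimal.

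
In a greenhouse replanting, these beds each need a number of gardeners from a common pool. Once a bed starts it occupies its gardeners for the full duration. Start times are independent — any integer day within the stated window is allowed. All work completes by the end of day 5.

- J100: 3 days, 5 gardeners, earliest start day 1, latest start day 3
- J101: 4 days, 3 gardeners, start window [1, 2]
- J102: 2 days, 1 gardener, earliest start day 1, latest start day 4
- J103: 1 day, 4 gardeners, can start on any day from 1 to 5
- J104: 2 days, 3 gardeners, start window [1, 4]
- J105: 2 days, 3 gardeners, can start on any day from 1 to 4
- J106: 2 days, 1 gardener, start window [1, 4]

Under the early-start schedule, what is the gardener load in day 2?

At early start, day 2 has: J100, J101, J102, J104, J105, J106.
Demand: 5 + 3 + 1 + 3 + 3 + 1 = 16.

16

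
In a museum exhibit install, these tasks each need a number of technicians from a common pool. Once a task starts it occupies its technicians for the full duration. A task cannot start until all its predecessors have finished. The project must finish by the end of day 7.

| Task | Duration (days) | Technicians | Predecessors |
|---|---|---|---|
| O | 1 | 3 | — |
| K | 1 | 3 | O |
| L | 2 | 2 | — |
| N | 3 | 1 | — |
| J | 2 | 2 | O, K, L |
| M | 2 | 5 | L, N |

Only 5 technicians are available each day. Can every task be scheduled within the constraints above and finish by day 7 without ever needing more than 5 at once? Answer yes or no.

yes

Schedule O@1, K@2, L@1, N@3, J@3, M@6: d1:5  d2:5  d3:3  d4:3  d5:1  d6:5  d7:5 — peak 5 ≤ 5.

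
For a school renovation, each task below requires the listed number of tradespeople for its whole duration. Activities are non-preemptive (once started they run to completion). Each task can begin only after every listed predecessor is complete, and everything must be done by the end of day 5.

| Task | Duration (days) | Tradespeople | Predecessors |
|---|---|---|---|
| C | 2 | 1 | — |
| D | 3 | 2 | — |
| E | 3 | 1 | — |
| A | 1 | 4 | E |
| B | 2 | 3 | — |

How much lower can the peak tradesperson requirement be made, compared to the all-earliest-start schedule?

Early-start peak: d1:7  d2:7  d3:3  d4:4  d5:0 ⇒ 7.
Leveled (C@1, D@1, E@1, A@5, B@3): d1:4  d2:4  d3:6  d4:3  d5:4 ⇒ 6.
Reduction 7 − 6 = 1.

1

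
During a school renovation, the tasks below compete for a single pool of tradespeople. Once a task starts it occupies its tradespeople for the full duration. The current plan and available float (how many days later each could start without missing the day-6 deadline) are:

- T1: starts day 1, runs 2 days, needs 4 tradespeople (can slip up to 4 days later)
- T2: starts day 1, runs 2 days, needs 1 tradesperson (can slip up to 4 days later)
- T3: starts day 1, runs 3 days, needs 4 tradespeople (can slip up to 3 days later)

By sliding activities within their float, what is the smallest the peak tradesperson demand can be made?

5

Early-start (T1@1, T2@1, T3@1) gives peak 9: d1:9  d2:9  d3:4  d4:0  d5:0  d6:0.
Shift T3→3.
Schedule T1@1, T2@1, T3@3: d1:5  d2:5  d3:4  d4:4  d5:4  d6:0 — peak 5.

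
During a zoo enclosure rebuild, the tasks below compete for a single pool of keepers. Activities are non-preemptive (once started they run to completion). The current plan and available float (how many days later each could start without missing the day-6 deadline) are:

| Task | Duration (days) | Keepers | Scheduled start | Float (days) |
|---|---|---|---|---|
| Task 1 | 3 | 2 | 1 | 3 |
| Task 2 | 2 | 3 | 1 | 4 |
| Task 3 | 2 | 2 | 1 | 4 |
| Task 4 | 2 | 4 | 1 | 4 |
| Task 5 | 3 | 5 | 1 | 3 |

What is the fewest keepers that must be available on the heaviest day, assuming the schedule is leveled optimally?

8

Early-start (Task 1@1, Task 2@1, Task 3@1, Task 4@1, Task 5@1) gives peak 16: d1:16  d2:16  d3:7  d4:0  d5:0  d6:0.
Shift Task 2→3, Task 5→4.
Schedule Task 1@1, Task 2@3, Task 3@1, Task 4@1, Task 5@4: d1:8  d2:8  d3:5  d4:8  d5:5  d6:5 — peak 8.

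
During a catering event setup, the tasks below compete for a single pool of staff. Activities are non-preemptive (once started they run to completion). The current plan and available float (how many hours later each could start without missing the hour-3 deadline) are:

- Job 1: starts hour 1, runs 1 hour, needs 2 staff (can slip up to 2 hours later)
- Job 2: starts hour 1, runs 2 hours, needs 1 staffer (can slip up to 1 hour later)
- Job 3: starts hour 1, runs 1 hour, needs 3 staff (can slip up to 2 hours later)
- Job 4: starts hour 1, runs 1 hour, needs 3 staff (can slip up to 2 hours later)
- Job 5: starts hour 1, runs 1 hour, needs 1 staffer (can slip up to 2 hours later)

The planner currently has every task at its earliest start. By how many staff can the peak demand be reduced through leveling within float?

6

Early-start peak: h1:10  h2:1  h3:0 ⇒ 10.
Leveled (Job 1@1, Job 2@1, Job 3@2, Job 4@3, Job 5@1): h1:4  h2:4  h3:3 ⇒ 4.
Reduction 10 − 4 = 6.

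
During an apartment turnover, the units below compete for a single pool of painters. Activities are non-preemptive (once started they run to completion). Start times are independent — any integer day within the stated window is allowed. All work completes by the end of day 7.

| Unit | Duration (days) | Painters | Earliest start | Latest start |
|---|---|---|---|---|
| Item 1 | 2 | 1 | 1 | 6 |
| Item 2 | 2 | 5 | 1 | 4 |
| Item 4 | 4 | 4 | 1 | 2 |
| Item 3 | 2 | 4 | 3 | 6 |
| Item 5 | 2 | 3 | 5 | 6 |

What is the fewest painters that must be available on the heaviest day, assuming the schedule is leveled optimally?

Early-start (Item 1@1, Item 2@1, Item 4@1, Item 3@3, Item 5@5) gives peak 10: d1:10  d2:10  d3:8  d4:8  d5:3  d6:3  d7:0.
Shift Item 2→3, Item 3→5.
Schedule Item 1@1, Item 2@3, Item 4@1, Item 3@5, Item 5@5: d1:5  d2:5  d3:9  d4:9  d5:7  d6:7  d7:0 — peak 9.

9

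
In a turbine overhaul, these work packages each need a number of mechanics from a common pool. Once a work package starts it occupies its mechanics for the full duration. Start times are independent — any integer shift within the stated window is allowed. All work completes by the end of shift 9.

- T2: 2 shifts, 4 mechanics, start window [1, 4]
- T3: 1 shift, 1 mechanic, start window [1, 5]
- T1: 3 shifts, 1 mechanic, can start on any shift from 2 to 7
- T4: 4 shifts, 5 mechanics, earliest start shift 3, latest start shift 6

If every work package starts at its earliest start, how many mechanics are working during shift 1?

5

At early start, shift 1 has: T2, T3.
Demand: 4 + 1 = 5.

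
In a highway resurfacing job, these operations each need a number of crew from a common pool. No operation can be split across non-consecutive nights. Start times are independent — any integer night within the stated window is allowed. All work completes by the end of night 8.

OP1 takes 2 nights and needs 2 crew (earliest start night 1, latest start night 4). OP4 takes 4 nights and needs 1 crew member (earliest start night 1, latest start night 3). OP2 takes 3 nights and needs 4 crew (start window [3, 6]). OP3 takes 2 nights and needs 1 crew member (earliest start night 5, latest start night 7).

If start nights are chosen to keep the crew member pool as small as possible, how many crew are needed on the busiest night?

5

Schedule OP1@1, OP4@1, OP2@3, OP3@5: n1:3  n2:3  n3:5  n4:5  n5:5  n6:1  n7:0  n8:0 — peak 5.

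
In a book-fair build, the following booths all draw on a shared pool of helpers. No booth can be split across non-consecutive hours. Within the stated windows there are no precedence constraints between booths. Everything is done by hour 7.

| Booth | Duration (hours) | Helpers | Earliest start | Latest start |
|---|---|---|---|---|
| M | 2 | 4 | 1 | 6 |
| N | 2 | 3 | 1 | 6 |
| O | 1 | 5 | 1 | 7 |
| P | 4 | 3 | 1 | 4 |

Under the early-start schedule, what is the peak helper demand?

15

Early-start schedule: M@1, N@1, O@1, P@1.
Load per hour: hour 1: 15, hour 2: 10, hour 3: 3, hour 4: 3, hour 5: 0, hour 6: 0, hour 7: 0.
Peak is 15.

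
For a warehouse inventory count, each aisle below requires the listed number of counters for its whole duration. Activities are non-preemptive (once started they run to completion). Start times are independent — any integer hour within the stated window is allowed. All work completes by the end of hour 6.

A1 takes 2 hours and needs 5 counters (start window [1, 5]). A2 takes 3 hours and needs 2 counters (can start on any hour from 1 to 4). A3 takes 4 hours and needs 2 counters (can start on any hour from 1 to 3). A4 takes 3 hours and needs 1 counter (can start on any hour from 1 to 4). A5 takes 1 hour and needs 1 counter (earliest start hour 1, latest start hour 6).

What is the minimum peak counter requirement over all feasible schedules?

5

Early-start (A1@1, A2@1, A3@1, A4@1, A5@1) gives peak 11: h1:11  h2:10  h3:5  h4:2  h5:0  h6:0.
Shift A2→3, A3→3, A4→3, A5→6.
Schedule A1@1, A2@3, A3@3, A4@3, A5@6: h1:5  h2:5  h3:5  h4:5  h5:5  h6:3 — peak 5.
Total counter-hours = 28 over 6 hours ⇒ peak ≥ ⌈28/6⌉ = 5, so 5 is optimal.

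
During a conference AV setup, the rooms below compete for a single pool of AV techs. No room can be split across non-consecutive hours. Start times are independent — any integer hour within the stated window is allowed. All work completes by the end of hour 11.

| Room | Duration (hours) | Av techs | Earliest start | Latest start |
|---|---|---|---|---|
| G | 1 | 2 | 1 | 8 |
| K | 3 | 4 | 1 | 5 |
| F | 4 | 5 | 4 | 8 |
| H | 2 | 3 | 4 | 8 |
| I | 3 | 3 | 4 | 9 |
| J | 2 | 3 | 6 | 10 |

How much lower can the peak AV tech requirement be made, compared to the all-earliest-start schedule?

Early-start peak: h1:6  h2:4  h3:4  h4:11  h5:11  h6:11  h7:8  h8:0  h9:0  h10:0  h11:0 ⇒ 11.
Leveled (G@1, K@1, F@4, H@8, I@8, J@10): h1:6  h2:4  h3:4  h4:5  h5:5  h6:5  h7:5  h8:6  h9:6  h10:6  h11:3 ⇒ 6.
Reduction 11 − 6 = 5.

5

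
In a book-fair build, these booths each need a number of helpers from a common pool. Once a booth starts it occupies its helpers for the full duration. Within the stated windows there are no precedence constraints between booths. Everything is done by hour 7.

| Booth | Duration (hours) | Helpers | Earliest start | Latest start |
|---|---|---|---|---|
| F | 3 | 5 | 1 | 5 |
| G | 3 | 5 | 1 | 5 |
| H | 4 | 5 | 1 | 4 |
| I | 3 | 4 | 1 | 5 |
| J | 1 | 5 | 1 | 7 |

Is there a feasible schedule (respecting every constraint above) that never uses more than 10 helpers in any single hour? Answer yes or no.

yes

Schedule F@1, G@1, H@4, I@4, J@7: h1:10  h2:10  h3:10  h4:9  h5:9  h6:9  h7:10 — peak 10 ≤ 10.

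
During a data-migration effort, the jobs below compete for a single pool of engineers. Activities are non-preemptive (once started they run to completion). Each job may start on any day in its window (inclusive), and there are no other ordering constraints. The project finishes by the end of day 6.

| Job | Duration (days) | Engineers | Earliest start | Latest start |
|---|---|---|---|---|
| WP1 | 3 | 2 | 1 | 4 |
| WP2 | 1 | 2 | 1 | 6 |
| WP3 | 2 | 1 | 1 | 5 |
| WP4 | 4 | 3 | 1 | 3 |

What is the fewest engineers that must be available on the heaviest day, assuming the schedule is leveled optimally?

5

Early-start (WP1@1, WP2@1, WP3@1, WP4@1) gives peak 8: d1:8  d2:6  d3:5  d4:3  d5:0  d6:0.
Shift WP4→3.
Schedule WP1@1, WP2@1, WP3@1, WP4@3: d1:5  d2:3  d3:5  d4:3  d5:3  d6:3 — peak 5.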